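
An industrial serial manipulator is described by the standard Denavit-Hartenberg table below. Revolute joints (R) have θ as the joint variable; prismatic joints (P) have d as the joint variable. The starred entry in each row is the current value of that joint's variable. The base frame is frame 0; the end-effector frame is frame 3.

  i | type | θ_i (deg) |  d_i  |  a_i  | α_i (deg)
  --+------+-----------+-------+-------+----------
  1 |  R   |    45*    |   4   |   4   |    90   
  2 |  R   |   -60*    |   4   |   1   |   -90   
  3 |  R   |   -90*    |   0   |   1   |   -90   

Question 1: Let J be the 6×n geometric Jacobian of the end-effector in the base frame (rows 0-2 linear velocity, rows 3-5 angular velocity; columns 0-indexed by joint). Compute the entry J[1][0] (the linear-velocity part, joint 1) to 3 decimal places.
6.718

axis z_0 = ẑ; lever o_n−o_0 = (6.7175,-0.3536,3.1340)
cross product → J_v[:, 0] = (0.3536,6.7175,-0.0000)
J_ω[:, 0] = z_0
entry J[1][0] = 6.7175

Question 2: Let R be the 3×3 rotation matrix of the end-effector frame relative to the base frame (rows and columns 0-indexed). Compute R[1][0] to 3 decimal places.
-0.707

End-effector x-axis (col 0 of R) = (0.7071,-0.7071,-0.0000)
R[1][0] = -0.7071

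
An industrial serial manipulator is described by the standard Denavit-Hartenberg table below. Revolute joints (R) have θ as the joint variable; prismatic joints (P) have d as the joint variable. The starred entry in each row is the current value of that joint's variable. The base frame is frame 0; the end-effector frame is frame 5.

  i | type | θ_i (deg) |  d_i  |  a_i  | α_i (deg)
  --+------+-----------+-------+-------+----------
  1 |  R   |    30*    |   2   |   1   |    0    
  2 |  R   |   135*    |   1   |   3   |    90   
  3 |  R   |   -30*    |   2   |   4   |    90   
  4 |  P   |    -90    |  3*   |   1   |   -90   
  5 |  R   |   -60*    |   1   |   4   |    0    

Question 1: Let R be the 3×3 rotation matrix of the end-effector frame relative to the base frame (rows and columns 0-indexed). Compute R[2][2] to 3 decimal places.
-0.500

End-effector z-axis (col 2 of R) = (-0.8365,0.2241,-0.5000)
R[2][2] = -0.5000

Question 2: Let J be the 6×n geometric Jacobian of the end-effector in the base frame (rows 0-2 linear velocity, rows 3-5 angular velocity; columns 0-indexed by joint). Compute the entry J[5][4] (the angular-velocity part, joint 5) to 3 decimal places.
-0.500

axis z_4 = (-0.8365,0.2241,-0.5000); lever o_n−o_4 = (0.3189,-2.1560,-3.5000)
cross product → J_v[:, 4] = (-1.8625,-3.0872,1.7321)
J_ω[:, 4] = z_4
entry J[5][4] = -0.5000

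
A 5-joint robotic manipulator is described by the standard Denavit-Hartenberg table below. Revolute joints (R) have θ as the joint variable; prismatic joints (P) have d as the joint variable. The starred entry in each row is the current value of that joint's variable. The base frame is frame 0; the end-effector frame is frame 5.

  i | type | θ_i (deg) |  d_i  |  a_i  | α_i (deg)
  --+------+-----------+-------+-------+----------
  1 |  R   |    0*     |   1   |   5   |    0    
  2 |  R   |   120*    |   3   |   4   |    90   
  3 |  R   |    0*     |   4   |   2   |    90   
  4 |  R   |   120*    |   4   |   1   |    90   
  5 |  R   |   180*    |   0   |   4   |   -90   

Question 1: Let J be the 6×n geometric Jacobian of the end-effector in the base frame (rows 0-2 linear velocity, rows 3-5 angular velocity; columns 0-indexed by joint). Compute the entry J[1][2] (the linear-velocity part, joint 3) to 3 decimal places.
axis z_2 = (0.8660,0.5000,0.0000); lever o_n−o_2 = (-0.5359,3.7321,-4.0000)
cross product → J_v[:, 2] = (-2.0000,3.4641,3.5000)
J_ω[:, 2] = z_2
entry J[1][2] = 3.4641

3.464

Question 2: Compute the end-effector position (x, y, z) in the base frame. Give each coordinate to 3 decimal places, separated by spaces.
after link 1: o_1 = (5.0000, 0.0000, 1.0000)
after link 2: o_2 = (3.0000, 3.4641, 4.0000)
after link 3: o_3 = (5.4641, 7.1962, 4.0000)
after link 4: o_4 = (6.4641, 7.1962, 0.0000)
after link 5: o_5 = (2.4641, 7.1962, -0.0000)

2.464 7.196 -0.000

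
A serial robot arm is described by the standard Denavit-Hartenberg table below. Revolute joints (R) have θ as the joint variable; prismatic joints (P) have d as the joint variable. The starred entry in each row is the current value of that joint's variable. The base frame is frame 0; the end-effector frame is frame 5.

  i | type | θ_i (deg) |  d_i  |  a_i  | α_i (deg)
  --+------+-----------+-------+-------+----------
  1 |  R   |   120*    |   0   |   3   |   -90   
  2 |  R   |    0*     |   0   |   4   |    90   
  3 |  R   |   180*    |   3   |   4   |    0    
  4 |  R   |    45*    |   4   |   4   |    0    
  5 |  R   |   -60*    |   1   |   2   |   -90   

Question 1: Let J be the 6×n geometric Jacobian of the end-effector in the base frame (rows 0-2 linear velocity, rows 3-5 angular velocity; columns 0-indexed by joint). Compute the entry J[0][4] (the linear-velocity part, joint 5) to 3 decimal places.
1.932

axis z_4 = (0.0000,0.0000,1.0000); lever o_n−o_4 = (0.5176,-1.9319,1.0000)
cross product → J_v[:, 4] = (1.9319,0.5176,-0.0000)
J_ω[:, 4] = z_4
entry J[0][4] = 1.9319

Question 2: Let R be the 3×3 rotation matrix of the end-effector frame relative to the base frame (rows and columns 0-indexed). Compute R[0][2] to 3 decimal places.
End-effector z-axis (col 2 of R) = (0.9659,0.2588,0.0000)
R[0][2] = 0.9659

0.966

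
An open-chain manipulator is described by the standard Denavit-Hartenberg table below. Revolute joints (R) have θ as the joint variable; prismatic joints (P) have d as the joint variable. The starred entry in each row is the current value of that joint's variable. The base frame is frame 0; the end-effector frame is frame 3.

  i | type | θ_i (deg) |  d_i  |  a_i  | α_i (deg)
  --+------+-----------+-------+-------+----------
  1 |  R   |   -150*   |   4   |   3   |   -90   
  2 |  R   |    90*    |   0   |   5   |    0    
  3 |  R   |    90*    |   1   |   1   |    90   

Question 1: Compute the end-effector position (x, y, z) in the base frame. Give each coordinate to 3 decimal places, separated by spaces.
-1.232 -1.866 -1.000

after link 1: o_1 = (-2.5981, -1.5000, 4.0000)
after link 2: o_2 = (-2.5981, -1.5000, -1.0000)
after link 3: o_3 = (-1.2321, -1.8660, -1.0000)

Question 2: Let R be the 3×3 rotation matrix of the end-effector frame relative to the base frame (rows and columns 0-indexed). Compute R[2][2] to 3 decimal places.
-1.000

End-effector z-axis (col 2 of R) = (-0.0000,-0.0000,-1.0000)
R[2][2] = -1.0000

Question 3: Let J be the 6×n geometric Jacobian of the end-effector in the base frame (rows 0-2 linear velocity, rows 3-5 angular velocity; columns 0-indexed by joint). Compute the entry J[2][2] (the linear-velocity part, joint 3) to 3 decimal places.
axis z_2 = (0.5000,-0.8660,0.0000); lever o_n−o_2 = (1.3660,-0.3660,0.0000)
cross product → J_v[:, 2] = (0.0000,0.0000,1.0000)
J_ω[:, 2] = z_2
entry J[2][2] = 1.0000

1.000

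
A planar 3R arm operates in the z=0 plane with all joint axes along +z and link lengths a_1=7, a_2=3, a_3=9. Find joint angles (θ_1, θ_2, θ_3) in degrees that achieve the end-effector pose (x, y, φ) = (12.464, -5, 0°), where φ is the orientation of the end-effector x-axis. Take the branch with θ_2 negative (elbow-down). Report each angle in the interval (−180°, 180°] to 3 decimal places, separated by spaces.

wrist centre = target − a_3·(cos φ, sin φ) = (3.4640, -5.0000)
cos θ_2 = (36.9993−7²−3²)/(2·7·3) = -0.5000; θ_2 = -120.0011° (elbow-down)
β = atan2(-5.0000,3.4640) = -55.2858°; ψ = atan2(-2.5980,5.4999) = -25.2850°
θ_1 = β − ψ = -30.0008°
θ_3 = φ − θ_1 − θ_2 = 150.0019° (wrapped to (-180°,180°])

-30.001 -120.001 150.002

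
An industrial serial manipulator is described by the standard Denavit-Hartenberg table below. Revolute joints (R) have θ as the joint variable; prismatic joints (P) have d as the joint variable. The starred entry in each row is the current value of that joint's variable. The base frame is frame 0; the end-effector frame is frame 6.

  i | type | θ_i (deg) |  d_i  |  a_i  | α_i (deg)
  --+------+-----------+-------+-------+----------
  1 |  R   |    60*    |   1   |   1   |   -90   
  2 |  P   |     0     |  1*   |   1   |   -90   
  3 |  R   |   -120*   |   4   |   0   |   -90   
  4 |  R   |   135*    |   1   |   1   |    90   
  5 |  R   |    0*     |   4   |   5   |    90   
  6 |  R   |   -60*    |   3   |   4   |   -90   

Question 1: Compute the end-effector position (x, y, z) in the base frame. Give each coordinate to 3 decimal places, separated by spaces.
after link 1: o_1 = (0.5000, 0.8660, 1.0000)
after link 2: o_2 = (0.1340, 2.2321, 1.0000)
after link 3: o_3 = (0.1340, 2.2321, -3.0000)
after link 4: o_4 = (0.8411, 3.2321, -2.2929)
after link 5: o_5 = (1.5482, 3.2321, 4.0711)
after link 6: o_6 = (5.4119, 0.2321, 3.0358)

5.412 0.232 3.036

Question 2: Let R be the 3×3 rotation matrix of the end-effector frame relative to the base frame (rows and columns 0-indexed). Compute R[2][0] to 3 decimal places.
-0.259

End-effector x-axis (col 0 of R) = (0.9659,-0.0000,-0.2588)
R[2][0] = -0.2588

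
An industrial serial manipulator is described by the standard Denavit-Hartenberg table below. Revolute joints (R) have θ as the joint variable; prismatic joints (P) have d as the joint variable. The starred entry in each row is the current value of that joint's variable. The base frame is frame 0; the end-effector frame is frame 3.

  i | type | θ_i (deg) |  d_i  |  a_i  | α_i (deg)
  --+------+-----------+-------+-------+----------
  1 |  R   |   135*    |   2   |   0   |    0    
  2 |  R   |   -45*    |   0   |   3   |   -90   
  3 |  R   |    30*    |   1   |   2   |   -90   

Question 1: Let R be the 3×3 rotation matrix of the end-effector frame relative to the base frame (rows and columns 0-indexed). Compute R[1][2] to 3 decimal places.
End-effector z-axis (col 2 of R) = (-0.0000,-0.5000,-0.8660)
R[1][2] = -0.5000

-0.500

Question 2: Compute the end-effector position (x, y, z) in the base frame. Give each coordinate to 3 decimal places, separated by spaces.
-1.000 4.732 1.000

after link 1: o_1 = (0.0000, 0.0000, 2.0000)
after link 2: o_2 = (0.0000, 3.0000, 2.0000)
after link 3: o_3 = (-1.0000, 4.7321, 1.0000)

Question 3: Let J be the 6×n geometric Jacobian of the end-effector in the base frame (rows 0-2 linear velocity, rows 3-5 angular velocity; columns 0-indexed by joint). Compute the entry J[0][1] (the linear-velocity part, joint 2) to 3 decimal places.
axis z_1 = (0.0000,0.0000,1.0000); lever o_n−o_1 = (-1.0000,4.7321,-1.0000)
cross product → J_v[:, 1] = (-4.7321,-1.0000,0.0000)
J_ω[:, 1] = z_1
entry J[0][1] = -4.7321

-4.732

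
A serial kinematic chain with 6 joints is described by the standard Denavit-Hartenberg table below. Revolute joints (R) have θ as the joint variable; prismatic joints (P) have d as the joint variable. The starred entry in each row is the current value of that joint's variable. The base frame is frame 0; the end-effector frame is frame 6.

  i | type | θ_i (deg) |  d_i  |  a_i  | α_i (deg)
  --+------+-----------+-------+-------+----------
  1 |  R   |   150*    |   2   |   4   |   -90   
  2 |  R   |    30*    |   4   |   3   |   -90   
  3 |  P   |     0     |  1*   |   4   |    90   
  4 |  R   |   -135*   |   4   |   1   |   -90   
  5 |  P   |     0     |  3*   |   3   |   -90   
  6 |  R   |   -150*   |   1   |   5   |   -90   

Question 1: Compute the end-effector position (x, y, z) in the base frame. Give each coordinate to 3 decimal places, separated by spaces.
after link 1: o_1 = (-3.4641, 2.0000, 2.0000)
after link 2: o_2 = (-7.7141, -0.1651, 0.5000)
after link 3: o_3 = (-10.2811, 1.3170, -2.3660)
after link 4: o_4 = (-12.0569, -2.2765, -1.4001)
after link 5: o_5 = (-13.8941, -1.2159, 2.2741)
after link 6: o_6 = (-16.4559, 1.4179, -1.2614)

-16.456 1.418 -1.261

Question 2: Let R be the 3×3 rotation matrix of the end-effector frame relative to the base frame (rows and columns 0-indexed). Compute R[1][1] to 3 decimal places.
-0.866

End-effector y-axis (col 1 of R) = (-0.5000,-0.8660,0.0000)
R[1][1] = -0.8660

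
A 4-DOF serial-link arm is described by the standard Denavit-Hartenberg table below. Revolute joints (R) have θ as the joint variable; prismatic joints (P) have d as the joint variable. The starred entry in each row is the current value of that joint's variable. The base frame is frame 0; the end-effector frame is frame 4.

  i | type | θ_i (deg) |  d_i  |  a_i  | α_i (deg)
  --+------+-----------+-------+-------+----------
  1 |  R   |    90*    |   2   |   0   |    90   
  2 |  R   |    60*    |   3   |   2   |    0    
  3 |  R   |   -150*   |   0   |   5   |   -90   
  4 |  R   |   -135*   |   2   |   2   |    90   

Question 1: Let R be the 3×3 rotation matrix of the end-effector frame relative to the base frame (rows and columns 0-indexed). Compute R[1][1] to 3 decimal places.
1.000

End-effector y-axis (col 1 of R) = (0.0000,1.0000,-0.0000)
R[1][1] = 1.0000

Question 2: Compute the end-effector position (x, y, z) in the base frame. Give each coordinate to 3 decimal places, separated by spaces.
after link 1: o_1 = (0.0000, 0.0000, 2.0000)
after link 2: o_2 = (3.0000, 1.0000, 3.7321)
after link 3: o_3 = (3.0000, 1.0000, -1.2679)
after link 4: o_4 = (4.4142, 3.0000, 0.1463)

4.414 3.000 0.146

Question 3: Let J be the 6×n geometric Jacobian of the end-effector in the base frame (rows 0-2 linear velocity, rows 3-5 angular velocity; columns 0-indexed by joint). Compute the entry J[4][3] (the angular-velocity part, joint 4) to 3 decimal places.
axis z_3 = (0.0000,1.0000,-0.0000); lever o_n−o_3 = (1.4142,2.0000,1.4142)
cross product → J_v[:, 3] = (1.4142,-0.0000,-1.4142)
J_ω[:, 3] = z_3
entry J[4][3] = 1.0000

1.000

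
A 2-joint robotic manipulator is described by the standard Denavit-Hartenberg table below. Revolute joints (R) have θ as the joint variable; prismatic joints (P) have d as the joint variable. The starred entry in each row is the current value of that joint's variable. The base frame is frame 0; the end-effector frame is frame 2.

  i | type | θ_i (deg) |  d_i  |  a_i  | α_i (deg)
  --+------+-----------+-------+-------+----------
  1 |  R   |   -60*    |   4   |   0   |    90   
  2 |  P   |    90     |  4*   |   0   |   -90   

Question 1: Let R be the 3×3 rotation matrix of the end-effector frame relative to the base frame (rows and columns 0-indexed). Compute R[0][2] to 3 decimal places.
-0.500

End-effector z-axis (col 2 of R) = (-0.5000,0.8660,0.0000)
R[0][2] = -0.5000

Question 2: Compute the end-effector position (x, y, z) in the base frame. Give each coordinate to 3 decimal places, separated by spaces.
after link 1: o_1 = (0.0000, 0.0000, 4.0000)
after link 2: o_2 = (-3.4641, -2.0000, 4.0000)

-3.464 -2.000 4.000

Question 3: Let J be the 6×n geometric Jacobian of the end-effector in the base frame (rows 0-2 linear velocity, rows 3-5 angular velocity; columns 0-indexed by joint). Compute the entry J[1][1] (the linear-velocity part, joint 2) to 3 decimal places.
prismatic axis z_1 = (-0.8660,-0.5000,0.0000)
J_v[:, 1] = z_1; J_ω[:, 1] = (0,0,0)
entry J[1][1] = -0.5000

-0.500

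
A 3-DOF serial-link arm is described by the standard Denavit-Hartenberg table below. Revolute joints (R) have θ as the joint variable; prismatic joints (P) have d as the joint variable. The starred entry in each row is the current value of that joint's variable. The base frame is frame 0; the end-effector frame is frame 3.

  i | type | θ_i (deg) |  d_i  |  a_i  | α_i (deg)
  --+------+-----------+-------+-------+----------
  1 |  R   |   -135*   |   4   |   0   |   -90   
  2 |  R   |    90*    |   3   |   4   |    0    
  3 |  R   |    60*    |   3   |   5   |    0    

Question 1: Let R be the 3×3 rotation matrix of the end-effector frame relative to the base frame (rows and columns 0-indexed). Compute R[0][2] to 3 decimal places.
0.707

End-effector z-axis (col 2 of R) = (0.7071,-0.7071,0.0000)
R[0][2] = 0.7071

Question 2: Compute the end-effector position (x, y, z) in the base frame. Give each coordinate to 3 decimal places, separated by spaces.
7.305 -1.181 -2.500

after link 1: o_1 = (0.0000, 0.0000, 4.0000)
after link 2: o_2 = (2.1213, -2.1213, 0.0000)
after link 3: o_3 = (7.3045, -1.1808, -2.5000)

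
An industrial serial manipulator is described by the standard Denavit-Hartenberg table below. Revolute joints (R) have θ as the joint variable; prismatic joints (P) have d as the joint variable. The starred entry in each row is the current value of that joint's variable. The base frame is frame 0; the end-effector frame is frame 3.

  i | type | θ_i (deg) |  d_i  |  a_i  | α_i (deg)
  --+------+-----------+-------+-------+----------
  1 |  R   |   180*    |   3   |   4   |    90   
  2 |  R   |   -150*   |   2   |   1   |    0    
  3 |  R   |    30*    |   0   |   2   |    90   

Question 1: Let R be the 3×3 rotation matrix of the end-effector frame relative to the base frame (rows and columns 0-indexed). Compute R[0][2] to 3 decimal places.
End-effector z-axis (col 2 of R) = (0.8660,-0.0000,0.5000)
R[0][2] = 0.8660

0.866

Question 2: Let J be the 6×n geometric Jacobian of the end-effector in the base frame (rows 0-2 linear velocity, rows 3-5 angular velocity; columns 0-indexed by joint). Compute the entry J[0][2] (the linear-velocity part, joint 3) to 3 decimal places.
axis z_2 = (0.0000,1.0000,0.0000); lever o_n−o_2 = (1.0000,0.0000,-1.7321)
cross product → J_v[:, 2] = (-1.7321,0.0000,-1.0000)
J_ω[:, 2] = z_2
entry J[0][2] = -1.7321

-1.732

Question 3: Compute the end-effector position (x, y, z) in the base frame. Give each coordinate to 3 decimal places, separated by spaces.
-2.134 2.000 0.768

after link 1: o_1 = (-4.0000, 0.0000, 3.0000)
after link 2: o_2 = (-3.1340, 2.0000, 2.5000)
after link 3: o_3 = (-2.1340, 2.0000, 0.7679)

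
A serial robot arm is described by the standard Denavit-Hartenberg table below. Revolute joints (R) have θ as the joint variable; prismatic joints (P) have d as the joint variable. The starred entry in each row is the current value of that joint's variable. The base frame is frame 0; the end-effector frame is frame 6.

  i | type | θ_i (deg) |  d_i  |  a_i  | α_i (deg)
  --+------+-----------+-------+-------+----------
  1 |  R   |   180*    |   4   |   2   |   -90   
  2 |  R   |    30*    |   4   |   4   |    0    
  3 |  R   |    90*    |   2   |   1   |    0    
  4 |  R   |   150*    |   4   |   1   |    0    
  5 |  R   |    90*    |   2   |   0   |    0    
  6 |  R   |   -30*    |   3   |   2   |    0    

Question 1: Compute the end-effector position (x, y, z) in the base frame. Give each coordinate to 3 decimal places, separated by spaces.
after link 1: o_1 = (-2.0000, 0.0000, 4.0000)
after link 2: o_2 = (-5.4641, -4.0000, 2.0000)
after link 3: o_3 = (-4.9641, -6.0000, 1.1340)
after link 4: o_4 = (-4.9641, -10.0000, 2.1340)
after link 5: o_5 = (-4.9641, -12.0000, 2.1340)
after link 6: o_6 = (-6.6962, -15.0000, 3.1340)

-6.696 -15.000 3.134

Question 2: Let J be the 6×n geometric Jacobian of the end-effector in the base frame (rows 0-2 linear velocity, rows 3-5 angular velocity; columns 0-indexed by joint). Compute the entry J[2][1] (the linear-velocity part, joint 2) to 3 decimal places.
-4.696

axis z_1 = (-0.0000,-1.0000,0.0000); lever o_n−o_1 = (-4.6962,-15.0000,-0.8660)
cross product → J_v[:, 1] = (0.8660,-0.0000,-4.6962)
J_ω[:, 1] = z_1
entry J[2][1] = -4.6962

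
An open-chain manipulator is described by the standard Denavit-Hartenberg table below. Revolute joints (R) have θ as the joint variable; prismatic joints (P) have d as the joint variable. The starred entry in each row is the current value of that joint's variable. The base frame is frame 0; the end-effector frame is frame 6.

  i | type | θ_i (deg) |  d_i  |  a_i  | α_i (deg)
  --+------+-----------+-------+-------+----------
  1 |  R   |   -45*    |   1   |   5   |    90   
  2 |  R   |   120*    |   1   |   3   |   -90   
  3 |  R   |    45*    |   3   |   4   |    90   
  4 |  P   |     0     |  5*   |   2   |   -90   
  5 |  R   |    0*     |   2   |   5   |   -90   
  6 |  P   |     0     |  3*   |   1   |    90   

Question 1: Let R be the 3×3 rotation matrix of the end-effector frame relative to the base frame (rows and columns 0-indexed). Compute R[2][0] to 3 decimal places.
End-effector x-axis (col 0 of R) = (0.2500,0.7500,0.6124)
R[2][0] = 0.6124

0.612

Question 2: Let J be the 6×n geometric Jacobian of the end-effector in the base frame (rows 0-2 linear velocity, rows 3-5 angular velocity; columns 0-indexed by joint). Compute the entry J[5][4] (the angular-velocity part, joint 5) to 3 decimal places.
axis z_4 = (-0.6124,0.6124,-0.5000); lever o_n−o_4 = (2.5253,6.4747,0.8371)
cross product → J_v[:, 4] = (3.7500,-0.7500,-5.5114)
J_ω[:, 4] = z_4
entry J[5][4] = -0.5000

-0.500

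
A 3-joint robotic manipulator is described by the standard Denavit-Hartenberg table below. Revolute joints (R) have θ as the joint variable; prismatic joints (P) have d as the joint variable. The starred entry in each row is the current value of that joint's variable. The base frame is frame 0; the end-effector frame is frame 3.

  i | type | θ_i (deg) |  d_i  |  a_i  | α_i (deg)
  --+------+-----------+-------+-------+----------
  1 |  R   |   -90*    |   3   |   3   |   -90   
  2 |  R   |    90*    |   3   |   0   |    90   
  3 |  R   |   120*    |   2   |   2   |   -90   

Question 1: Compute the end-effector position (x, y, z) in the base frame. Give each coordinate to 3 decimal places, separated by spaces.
after link 1: o_1 = (0.0000, -3.0000, 3.0000)
after link 2: o_2 = (3.0000, -3.0000, 3.0000)
after link 3: o_3 = (4.7321, -5.0000, 4.0000)

4.732 -5.000 4.000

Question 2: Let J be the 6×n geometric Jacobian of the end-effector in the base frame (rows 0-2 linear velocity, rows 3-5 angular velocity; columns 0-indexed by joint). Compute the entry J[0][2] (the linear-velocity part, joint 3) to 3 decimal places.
-1.000

axis z_2 = (0.0000,-1.0000,0.0000); lever o_n−o_2 = (1.7321,-2.0000,1.0000)
cross product → J_v[:, 2] = (-1.0000,-0.0000,1.7321)
J_ω[:, 2] = z_2
entry J[0][2] = -1.0000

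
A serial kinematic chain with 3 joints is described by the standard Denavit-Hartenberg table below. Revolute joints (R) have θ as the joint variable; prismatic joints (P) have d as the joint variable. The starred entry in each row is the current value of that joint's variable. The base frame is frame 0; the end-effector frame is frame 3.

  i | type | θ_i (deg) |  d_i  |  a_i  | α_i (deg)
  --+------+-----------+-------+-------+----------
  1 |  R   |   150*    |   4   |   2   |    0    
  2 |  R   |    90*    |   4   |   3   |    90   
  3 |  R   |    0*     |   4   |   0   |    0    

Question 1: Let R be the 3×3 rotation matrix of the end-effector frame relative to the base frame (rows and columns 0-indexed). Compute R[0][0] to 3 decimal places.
End-effector x-axis (col 0 of R) = (-0.5000,-0.8660,0.0000)
R[0][0] = -0.5000

-0.500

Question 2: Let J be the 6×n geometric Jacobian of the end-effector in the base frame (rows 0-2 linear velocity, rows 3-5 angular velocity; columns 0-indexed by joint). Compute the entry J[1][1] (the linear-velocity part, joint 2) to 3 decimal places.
-4.964

axis z_1 = (0.0000,0.0000,1.0000); lever o_n−o_1 = (-4.9641,-0.5981,4.0000)
cross product → J_v[:, 1] = (0.5981,-4.9641,0.0000)
J_ω[:, 1] = z_1
entry J[1][1] = -4.9641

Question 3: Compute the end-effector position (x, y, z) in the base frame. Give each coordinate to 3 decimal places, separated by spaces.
after link 1: o_1 = (-1.7321, 1.0000, 4.0000)
after link 2: o_2 = (-3.2321, -1.5981, 8.0000)
after link 3: o_3 = (-6.6962, 0.4019, 8.0000)

-6.696 0.402 8.000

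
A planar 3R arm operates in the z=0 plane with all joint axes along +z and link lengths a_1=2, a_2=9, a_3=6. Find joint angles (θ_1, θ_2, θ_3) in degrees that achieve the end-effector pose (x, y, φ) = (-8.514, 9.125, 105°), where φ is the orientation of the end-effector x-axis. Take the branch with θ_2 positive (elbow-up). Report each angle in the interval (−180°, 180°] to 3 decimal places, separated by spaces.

wrist centre = target − a_3·(cos φ, sin φ) = (-6.9611, 3.3294)
cos θ_2 = (59.5419−2²−9²)/(2·2·9) = -0.7072; θ_2 = 135.0050° (elbow-up)
β = atan2(3.3294,-6.9611) = 154.4385°; ψ = atan2(6.3634,-4.3645) = 124.4454°
θ_1 = β − ψ = 29.9931°
θ_3 = φ − θ_1 − θ_2 = -59.9981° (wrapped to (-180°,180°])

29.993 135.005 -59.998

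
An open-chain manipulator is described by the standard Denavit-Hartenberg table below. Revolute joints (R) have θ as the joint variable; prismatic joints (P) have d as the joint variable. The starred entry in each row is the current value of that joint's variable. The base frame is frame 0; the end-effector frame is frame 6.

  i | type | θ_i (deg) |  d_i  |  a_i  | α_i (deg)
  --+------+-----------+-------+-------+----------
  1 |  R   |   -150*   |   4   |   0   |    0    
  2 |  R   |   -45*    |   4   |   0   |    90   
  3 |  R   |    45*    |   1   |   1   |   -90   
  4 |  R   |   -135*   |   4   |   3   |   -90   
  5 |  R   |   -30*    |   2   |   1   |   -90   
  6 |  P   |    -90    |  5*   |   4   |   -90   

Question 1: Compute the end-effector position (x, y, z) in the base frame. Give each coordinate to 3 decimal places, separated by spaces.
2.132 9.517 8.644

after link 1: o_1 = (0.0000, 0.0000, 4.0000)
after link 2: o_2 = (0.0000, 0.0000, 8.0000)
after link 3: o_3 = (-0.4242, 1.1489, 8.7071)
after link 4: o_4 = (4.3058, 2.0777, 10.0355)
after link 5: o_5 = (4.6241, 4.0905, 10.9561)
after link 6: o_6 = (2.1317, 9.5166, 8.6442)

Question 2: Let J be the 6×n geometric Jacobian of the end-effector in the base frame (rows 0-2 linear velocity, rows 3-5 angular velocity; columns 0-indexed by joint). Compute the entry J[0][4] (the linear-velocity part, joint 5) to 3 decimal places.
axis z_4 = (-0.3000,0.8124,0.5000); lever o_n−o_4 = (-2.1740,7.4389,-1.3913)
cross product → J_v[:, 4] = (-4.8498,-1.5043,-0.4651)
J_ω[:, 4] = z_4
entry J[0][4] = -4.8498

-4.850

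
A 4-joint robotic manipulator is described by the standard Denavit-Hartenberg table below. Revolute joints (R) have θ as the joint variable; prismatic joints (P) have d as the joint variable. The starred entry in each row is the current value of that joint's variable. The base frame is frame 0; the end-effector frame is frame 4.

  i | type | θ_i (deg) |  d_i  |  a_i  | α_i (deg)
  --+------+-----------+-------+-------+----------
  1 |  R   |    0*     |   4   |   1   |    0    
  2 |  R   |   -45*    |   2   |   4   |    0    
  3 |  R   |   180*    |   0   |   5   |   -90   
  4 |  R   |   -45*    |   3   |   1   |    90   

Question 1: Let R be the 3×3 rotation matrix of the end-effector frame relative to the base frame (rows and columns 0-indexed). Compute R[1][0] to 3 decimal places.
End-effector x-axis (col 0 of R) = (-0.5000,0.5000,0.7071)
R[1][0] = 0.5000

0.500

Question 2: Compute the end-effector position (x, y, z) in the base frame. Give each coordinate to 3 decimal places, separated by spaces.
-2.328 -0.914 6.707

after link 1: o_1 = (1.0000, 0.0000, 4.0000)
after link 2: o_2 = (3.8284, -2.8284, 6.0000)
after link 3: o_3 = (0.2929, 0.7071, 6.0000)
after link 4: o_4 = (-2.3284, -0.9142, 6.7071)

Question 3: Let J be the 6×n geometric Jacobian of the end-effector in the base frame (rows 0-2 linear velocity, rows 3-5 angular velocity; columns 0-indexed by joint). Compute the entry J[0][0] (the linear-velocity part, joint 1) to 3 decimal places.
axis z_0 = ẑ; lever o_n−o_0 = (-2.3284,-0.9142,6.7071)
cross product → J_v[:, 0] = (0.9142,-2.3284,0.0000)
J_ω[:, 0] = z_0
entry J[0][0] = 0.9142

0.914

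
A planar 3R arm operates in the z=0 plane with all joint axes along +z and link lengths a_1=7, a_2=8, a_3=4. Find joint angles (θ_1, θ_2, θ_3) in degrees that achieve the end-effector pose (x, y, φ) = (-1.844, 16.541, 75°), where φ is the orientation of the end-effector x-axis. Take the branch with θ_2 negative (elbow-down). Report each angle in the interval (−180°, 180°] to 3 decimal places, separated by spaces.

134.999 -59.998 -0.001

wrist centre = target − a_3·(cos φ, sin φ) = (-2.8793, 12.6773)
cos θ_2 = (169.0041−7²−8²)/(2·7·8) = 0.5000; θ_2 = -59.9976° (elbow-down)
β = atan2(12.6773,-2.8793) = 102.7960°; ψ = atan2(-6.9280,11.0003) = -32.2029°
θ_1 = β − ψ = 134.9989°
θ_3 = φ − θ_1 − θ_2 = -0.0013° (wrapped to (-180°,180°])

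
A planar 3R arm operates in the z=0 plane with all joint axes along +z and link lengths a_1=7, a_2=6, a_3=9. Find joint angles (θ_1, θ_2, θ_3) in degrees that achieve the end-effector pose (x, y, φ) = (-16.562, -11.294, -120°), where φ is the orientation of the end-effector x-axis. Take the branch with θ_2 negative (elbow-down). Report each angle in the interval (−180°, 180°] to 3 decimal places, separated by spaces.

-149.997 -30.008 60.005

wrist centre = target − a_3·(cos φ, sin φ) = (-12.0620, -3.4998)
cos θ_2 = (157.7402−7²−6²)/(2·7·6) = 0.8660; θ_2 = -30.0080° (elbow-down)
β = atan2(-3.4998,-12.0620) = -163.8200°; ψ = atan2(-3.0007,12.1957) = -13.8229°
θ_1 = β − ψ = -149.9971°
θ_3 = φ − θ_1 − θ_2 = 60.0051° (wrapped to (-180°,180°])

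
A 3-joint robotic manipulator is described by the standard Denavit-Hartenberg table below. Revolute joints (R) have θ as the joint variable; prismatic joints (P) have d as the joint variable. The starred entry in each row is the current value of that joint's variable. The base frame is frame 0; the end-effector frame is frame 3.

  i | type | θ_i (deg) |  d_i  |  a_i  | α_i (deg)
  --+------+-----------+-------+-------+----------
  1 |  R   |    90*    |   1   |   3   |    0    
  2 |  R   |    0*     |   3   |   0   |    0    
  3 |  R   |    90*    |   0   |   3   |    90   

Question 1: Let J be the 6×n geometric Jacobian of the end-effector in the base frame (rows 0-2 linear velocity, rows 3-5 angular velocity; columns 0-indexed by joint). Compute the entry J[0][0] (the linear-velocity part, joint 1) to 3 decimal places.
-3.000

axis z_0 = ẑ; lever o_n−o_0 = (-3.0000,3.0000,4.0000)
cross product → J_v[:, 0] = (-3.0000,-3.0000,0.0000)
J_ω[:, 0] = z_0
entry J[0][0] = -3.0000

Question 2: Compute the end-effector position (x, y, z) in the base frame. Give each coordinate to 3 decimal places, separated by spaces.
-3.000 3.000 4.000

after link 1: o_1 = (0.0000, 3.0000, 1.0000)
after link 2: o_2 = (0.0000, 3.0000, 4.0000)
after link 3: o_3 = (-3.0000, 3.0000, 4.0000)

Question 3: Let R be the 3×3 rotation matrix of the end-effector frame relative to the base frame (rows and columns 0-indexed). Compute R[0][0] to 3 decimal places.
End-effector x-axis (col 0 of R) = (-1.0000,0.0000,0.0000)
R[0][0] = -1.0000

-1.000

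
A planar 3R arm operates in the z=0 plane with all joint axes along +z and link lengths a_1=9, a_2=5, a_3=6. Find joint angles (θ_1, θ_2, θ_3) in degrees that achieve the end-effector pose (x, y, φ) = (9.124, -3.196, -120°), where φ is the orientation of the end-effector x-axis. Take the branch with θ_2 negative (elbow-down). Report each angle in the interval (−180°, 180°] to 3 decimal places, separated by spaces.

wrist centre = target − a_3·(cos φ, sin φ) = (12.1240, 2.0002)
cos θ_2 = (150.9920−9²−5²)/(2·9·5) = 0.4999; θ_2 = -60.0059° (elbow-down)
β = atan2(2.0002,12.1240) = 9.3680°; ψ = atan2(-4.3304,11.4996) = -20.6349°
θ_1 = β − ψ = 30.0028°
θ_3 = φ − θ_1 − θ_2 = -89.9969° (wrapped to (-180°,180°])

30.003 -60.006 -89.997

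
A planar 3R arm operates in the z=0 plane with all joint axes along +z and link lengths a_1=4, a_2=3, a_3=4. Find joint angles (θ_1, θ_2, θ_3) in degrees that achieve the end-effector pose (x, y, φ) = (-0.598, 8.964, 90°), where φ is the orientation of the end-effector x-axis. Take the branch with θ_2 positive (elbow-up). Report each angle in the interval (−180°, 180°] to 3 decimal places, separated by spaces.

wrist centre = target − a_3·(cos φ, sin φ) = (-0.5980, 4.9640)
cos θ_2 = (24.9989−4²−3²)/(2·4·3) = -0.0000; θ_2 = 90.0026° (elbow-up)
β = atan2(4.9640,-0.5980) = 96.8692°; ψ = atan2(3.0000,3.9999) = 36.8708°
θ_1 = β − ψ = 59.9983°
θ_3 = φ − θ_1 − θ_2 = -60.0010° (wrapped to (-180°,180°])

59.998 90.003 -60.001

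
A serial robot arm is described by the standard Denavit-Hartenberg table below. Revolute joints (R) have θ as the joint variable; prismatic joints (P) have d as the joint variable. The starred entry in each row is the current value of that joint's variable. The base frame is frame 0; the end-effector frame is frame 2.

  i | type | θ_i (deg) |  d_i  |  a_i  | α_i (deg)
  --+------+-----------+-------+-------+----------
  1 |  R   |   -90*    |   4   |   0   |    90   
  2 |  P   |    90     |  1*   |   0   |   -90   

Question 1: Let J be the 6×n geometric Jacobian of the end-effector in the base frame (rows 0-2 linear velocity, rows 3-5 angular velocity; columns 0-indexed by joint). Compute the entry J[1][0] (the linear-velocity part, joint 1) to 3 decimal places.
axis z_0 = ẑ; lever o_n−o_0 = (-1.0000,-0.0000,4.0000)
cross product → J_v[:, 0] = (0.0000,-1.0000,0.0000)
J_ω[:, 0] = z_0
entry J[1][0] = -1.0000

-1.000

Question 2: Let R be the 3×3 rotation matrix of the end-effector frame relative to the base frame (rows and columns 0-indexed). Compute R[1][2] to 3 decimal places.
1.000

End-effector z-axis (col 2 of R) = (-0.0000,1.0000,0.0000)
R[1][2] = 1.0000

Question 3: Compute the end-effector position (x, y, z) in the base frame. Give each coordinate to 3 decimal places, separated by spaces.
-1.000 -0.000 4.000

after link 1: o_1 = (0.0000, 0.0000, 4.0000)
after link 2: o_2 = (-1.0000, -0.0000, 4.0000)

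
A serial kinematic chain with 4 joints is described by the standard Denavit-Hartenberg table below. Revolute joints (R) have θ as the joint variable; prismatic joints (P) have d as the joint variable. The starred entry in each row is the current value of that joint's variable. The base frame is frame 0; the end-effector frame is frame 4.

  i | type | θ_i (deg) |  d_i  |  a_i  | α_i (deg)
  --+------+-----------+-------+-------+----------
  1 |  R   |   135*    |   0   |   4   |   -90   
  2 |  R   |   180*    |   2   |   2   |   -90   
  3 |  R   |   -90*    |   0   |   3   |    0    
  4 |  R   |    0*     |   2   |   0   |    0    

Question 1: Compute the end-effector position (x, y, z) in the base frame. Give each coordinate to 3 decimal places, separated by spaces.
after link 1: o_1 = (-2.8284, 2.8284, 0.0000)
after link 2: o_2 = (-2.8284, 0.0000, -0.0000)
after link 3: o_3 = (-4.9497, -2.1213, -0.0000)
after link 4: o_4 = (-4.9497, -2.1213, 2.0000)

-4.950 -2.121 2.000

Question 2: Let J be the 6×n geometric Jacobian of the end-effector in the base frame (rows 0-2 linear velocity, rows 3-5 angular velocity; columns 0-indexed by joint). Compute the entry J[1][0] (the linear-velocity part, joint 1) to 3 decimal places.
-4.950

axis z_0 = ẑ; lever o_n−o_0 = (-4.9497,-2.1213,2.0000)
cross product → J_v[:, 0] = (2.1213,-4.9497,0.0000)
J_ω[:, 0] = z_0
entry J[1][0] = -4.9497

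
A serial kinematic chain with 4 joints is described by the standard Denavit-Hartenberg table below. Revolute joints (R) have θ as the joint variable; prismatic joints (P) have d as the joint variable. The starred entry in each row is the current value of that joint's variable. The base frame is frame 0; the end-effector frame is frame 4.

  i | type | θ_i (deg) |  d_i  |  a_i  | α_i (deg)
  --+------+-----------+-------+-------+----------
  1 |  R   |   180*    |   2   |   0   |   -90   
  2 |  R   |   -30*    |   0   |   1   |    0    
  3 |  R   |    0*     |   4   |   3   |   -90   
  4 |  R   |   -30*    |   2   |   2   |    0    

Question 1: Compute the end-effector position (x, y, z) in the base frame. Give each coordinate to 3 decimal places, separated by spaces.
after link 1: o_1 = (0.0000, 0.0000, 2.0000)
after link 2: o_2 = (-0.8660, 0.0000, 2.5000)
after link 3: o_3 = (-3.4641, -4.0000, 4.0000)
after link 4: o_4 = (-5.9641, -5.0000, 3.1340)

-5.964 -5.000 3.134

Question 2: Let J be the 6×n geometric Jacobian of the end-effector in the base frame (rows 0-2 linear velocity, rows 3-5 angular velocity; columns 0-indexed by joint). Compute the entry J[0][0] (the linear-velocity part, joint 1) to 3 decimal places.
axis z_0 = ẑ; lever o_n−o_0 = (-5.9641,-5.0000,3.1340)
cross product → J_v[:, 0] = (5.0000,-5.9641,0.0000)
J_ω[:, 0] = z_0
entry J[0][0] = 5.0000

5.000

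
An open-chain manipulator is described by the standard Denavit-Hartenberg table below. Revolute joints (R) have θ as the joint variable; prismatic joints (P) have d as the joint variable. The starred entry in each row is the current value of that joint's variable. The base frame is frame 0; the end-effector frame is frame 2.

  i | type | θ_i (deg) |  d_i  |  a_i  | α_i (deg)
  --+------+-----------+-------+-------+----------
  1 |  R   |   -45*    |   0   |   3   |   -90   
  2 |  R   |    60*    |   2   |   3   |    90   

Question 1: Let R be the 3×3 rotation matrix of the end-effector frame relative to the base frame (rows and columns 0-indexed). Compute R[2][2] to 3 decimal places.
0.500

End-effector z-axis (col 2 of R) = (0.6124,-0.6124,0.5000)
R[2][2] = 0.5000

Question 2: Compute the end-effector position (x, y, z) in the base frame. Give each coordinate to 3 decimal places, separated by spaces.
after link 1: o_1 = (2.1213, -2.1213, 0.0000)
after link 2: o_2 = (4.5962, -1.7678, -2.5981)

4.596 -1.768 -2.598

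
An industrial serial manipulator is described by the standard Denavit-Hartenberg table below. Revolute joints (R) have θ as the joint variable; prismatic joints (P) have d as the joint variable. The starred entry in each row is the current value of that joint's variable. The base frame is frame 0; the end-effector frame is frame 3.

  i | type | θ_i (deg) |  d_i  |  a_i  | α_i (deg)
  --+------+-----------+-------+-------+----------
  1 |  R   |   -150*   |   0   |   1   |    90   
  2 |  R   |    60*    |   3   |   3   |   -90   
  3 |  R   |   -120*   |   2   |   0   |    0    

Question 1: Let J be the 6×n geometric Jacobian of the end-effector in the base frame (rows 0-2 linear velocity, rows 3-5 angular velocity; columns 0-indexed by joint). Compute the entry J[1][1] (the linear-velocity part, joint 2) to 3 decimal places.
axis z_1 = (-0.5000,0.8660,0.0000); lever o_n−o_1 = (-1.2990,2.7141,3.5981)
cross product → J_v[:, 1] = (3.1160,1.7990,-0.2321)
J_ω[:, 1] = z_1
entry J[1][1] = 1.7990

1.799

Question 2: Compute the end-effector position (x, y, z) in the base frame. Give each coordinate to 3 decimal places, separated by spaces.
after link 1: o_1 = (-0.8660, -0.5000, 0.0000)
after link 2: o_2 = (-3.6651, 1.3481, 2.5981)
after link 3: o_3 = (-2.1651, 2.2141, 3.5981)

-2.165 2.214 3.598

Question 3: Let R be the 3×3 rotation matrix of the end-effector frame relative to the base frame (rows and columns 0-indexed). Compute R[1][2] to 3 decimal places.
0.433

End-effector z-axis (col 2 of R) = (0.7500,0.4330,0.5000)
R[1][2] = 0.4330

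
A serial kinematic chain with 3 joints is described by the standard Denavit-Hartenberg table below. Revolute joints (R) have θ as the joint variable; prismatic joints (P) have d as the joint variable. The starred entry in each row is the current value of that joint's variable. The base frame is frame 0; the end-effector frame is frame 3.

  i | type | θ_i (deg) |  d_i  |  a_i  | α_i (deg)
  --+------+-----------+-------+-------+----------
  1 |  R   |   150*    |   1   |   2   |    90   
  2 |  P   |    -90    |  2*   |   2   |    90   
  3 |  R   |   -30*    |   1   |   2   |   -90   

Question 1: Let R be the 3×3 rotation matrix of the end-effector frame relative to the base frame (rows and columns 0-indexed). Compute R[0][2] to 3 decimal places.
0.433

End-effector z-axis (col 2 of R) = (0.4330,0.7500,-0.5000)
R[0][2] = 0.4330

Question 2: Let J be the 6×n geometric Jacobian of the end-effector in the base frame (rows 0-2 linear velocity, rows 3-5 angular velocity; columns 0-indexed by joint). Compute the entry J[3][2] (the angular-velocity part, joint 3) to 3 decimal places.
0.866

axis z_2 = (0.8660,-0.5000,-0.0000); lever o_n−o_2 = (0.3660,-1.3660,-1.7321)
cross product → J_v[:, 2] = (0.8660,1.5000,-1.0000)
J_ω[:, 2] = z_2
entry J[3][2] = 0.8660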